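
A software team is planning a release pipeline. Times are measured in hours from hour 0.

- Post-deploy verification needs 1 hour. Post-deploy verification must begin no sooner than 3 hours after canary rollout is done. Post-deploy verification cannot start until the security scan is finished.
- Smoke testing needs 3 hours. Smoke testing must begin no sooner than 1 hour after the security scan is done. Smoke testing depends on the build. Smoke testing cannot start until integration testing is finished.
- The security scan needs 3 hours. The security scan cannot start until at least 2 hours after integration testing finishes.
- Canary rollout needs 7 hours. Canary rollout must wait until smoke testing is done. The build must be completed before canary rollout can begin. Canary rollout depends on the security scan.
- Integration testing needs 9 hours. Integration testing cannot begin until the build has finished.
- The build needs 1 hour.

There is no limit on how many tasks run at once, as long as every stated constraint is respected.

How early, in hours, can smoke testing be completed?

19

The build has no prerequisites, so it starts at hour 0 and finishes at hour 1.
After the build (finishes hour 1), integration testing can start at hour 1 and finishes at hour 10.
After integration testing (finishes hour 10, plus 2-hour gap → hour 12), the security scan can start at hour 12 and finishes at hour 15.
For smoke testing: the security scan (finishes hour 15, plus 1-hour gap → hour 16); the build (finishes hour 1); integration testing (finishes hour 10). Taking the maximum gives a start of hour 16, and it finishes at 16 + 3 = hour 19.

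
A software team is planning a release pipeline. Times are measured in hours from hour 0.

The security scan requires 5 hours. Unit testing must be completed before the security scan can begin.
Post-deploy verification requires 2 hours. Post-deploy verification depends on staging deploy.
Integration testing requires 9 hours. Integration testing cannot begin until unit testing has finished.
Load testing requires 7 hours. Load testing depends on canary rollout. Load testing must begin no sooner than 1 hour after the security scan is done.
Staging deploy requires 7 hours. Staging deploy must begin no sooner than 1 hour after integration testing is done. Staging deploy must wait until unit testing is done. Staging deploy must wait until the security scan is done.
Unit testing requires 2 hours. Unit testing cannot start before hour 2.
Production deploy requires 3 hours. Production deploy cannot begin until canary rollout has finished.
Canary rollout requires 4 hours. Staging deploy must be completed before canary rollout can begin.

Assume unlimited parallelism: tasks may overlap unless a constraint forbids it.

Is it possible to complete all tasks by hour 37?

Unit testing cannot begin until its own release at hour 2. It runs from hour 2 to 2 + 2 = hour 4.
After unit testing (finishes hour 4), the security scan can start at hour 4 and finishes at hour 9.
Integration testing cannot begin until unit testing (finishes hour 4). It runs from hour 4 to 4 + 9 = hour 13.
Staging deploy needs all of integration testing (finishes hour 13, plus 1-hour gap → hour 14); unit testing (finishes hour 4); the security scan (finishes hour 9). That puts its earliest start at hour 14; it finishes at 14 + 7 = hour 21.
Post-deploy verification cannot begin until staging deploy (finishes hour 21). It runs from hour 21 to 21 + 2 = hour 23.
After staging deploy (finishes hour 21), canary rollout can start at hour 21 and finishes at hour 25.
Production deploy waits on canary rollout (finishes hour 25), so it starts at hour 25 and finishes at 25 + 3 = hour 28.
Load testing has to wait for canary rollout (finishes hour 25); the security scan (finishes hour 9, plus 1-hour gap → hour 10). The latest of these is hour 25, so load testing runs hour 25 to 25 + 7 = hour 32.
Every task is finished by hour 32, which is no later than the deadline of 37, so the schedule is feasible.

Yes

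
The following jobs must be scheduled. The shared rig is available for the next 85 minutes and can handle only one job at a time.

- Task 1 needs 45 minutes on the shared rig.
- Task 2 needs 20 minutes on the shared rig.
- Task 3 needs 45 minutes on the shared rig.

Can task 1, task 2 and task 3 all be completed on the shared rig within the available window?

No

Running back to back, the jobs need 45 + 20 + 45 = 110 minutes on the shared rig.
Since 110 > 85, they cannot all fit.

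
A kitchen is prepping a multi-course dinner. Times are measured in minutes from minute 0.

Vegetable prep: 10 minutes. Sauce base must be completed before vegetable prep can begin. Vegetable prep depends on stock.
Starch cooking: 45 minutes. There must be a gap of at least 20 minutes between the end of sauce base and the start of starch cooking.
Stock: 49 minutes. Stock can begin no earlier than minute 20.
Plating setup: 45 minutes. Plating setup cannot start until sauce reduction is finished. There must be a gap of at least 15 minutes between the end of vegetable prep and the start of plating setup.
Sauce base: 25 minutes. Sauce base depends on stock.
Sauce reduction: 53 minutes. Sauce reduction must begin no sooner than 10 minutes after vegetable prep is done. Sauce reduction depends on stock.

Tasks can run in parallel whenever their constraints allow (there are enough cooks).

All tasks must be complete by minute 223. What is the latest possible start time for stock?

To finish by minute 223, plating setup (duration 45) must start no later than minute 178.
Sauce reduction has to be done before plating setup (must start by minute 178). That means finishing by minute 178, i.e. starting by 178 − 53 = minute 125.
Vegetable prep must finish in time for sauce reduction (must start by minute 125, minus 10-minute gap → minute 115); plating setup (must start by minute 178, minus 15-minute gap → minute 163). The tightest is minute 115, so vegetable prep must start by 115 − 10 = minute 105.
To finish by minute 223, starch cooking (duration 45) must start no later than minute 178.
For sauce base: vegetable prep (must start by minute 105); starch cooking (must start by minute 178, minus 20-minute gap → minute 158). The most restrictive is minute 105; with a 25-minute duration, sauce base must start by minute 80.
For stock: sauce base (must start by minute 80); vegetable prep (must start by minute 105); sauce reduction (must start by minute 125). The most restrictive is minute 80; with a 49-minute duration, stock must start by minute 31.

31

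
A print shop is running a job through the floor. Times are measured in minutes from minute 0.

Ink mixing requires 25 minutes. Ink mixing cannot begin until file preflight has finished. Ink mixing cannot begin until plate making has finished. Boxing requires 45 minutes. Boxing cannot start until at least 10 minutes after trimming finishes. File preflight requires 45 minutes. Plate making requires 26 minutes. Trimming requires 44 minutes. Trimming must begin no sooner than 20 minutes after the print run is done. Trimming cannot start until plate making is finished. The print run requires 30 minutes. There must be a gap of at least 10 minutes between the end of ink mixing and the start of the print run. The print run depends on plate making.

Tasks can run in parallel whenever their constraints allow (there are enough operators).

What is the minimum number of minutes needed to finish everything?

229

Plate making can start immediately at minute 0; it finishes at minute 26.
Nothing blocks file preflight, so it runs from minute 0 to minute 45.
Ink mixing cannot start until file preflight (finishes minute 45); plate making (finishes minute 26). The controlling bound is minute 45, so ink mixing finishes at 45 + 25 = minute 70.
The print run needs all of ink mixing (finishes minute 70, plus 10-minute gap → minute 80); plate making (finishes minute 26). That puts its earliest start at minute 80; it finishes at 80 + 30 = minute 110.
Trimming needs all of the print run (finishes minute 110, plus 20-minute gap → minute 130); plate making (finishes minute 26). That puts its earliest start at minute 130; it finishes at 130 + 44 = minute 174.
Boxing cannot begin until trimming (finishes minute 174, plus 10-minute gap → minute 184). It runs from minute 184 to 184 + 45 = minute 229.
All tasks are finished once the last one completes. Finish times: File preflight at 45, Plate making at 26, Ink mixing at 70, The print run at 110, Trimming at 174, Boxing at 229. The latest is minute 229.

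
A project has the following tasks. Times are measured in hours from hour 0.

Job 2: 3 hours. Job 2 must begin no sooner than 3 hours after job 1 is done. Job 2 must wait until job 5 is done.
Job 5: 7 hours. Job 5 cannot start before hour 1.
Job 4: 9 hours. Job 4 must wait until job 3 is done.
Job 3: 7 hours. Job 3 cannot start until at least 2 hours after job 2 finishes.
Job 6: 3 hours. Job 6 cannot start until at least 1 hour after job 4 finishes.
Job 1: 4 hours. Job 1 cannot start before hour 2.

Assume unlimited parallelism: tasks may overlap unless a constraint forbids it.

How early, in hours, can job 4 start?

21

After its own release at hour 1, job 5 can start at hour 1 and finishes at hour 8.
Job 1 cannot begin until its own release at hour 2. It runs from hour 2 to 2 + 4 = hour 6.
For job 2: job 1 (finishes hour 6, plus 3-hour gap → hour 9); job 5 (finishes hour 8). Taking the maximum gives a start of hour 9, and it finishes at 9 + 3 = hour 12.
After job 2 (finishes hour 12, plus 2-hour gap → hour 14), job 3 can start at hour 14 and finishes at hour 21.
Job 4 waits on job 3 (finishes hour 21), so the earliest it can start is hour 21.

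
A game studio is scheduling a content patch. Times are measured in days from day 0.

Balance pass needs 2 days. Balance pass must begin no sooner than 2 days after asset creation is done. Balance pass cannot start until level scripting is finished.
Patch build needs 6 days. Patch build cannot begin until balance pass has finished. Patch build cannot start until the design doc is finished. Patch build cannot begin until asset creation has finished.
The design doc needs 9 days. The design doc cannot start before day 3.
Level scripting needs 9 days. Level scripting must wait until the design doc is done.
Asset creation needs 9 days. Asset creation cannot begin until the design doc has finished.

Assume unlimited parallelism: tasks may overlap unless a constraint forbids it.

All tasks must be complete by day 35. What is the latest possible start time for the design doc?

To finish by day 35, patch build (duration 6) must start no later than day 29.
Since patch build (must start by day 29) depends on it, balance pass must finish by day 29. Backing off its 2-day duration gives a latest start of day 27.
Asset creation feeds balance pass (must start by day 27, minus 2-day gap → day 25); patch build (must start by day 29). Taking the minimum, asset creation must finish by day 25 and start by 25 − 9 = day 16.
Level scripting has to be done before balance pass (must start by day 27). That means finishing by day 27, i.e. starting by 27 − 9 = day 18.
The design doc must finish in time for asset creation (must start by day 16); level scripting (must start by day 18); patch build (must start by day 29). The tightest is day 16, so the design doc must start by 16 − 9 = day 7.

7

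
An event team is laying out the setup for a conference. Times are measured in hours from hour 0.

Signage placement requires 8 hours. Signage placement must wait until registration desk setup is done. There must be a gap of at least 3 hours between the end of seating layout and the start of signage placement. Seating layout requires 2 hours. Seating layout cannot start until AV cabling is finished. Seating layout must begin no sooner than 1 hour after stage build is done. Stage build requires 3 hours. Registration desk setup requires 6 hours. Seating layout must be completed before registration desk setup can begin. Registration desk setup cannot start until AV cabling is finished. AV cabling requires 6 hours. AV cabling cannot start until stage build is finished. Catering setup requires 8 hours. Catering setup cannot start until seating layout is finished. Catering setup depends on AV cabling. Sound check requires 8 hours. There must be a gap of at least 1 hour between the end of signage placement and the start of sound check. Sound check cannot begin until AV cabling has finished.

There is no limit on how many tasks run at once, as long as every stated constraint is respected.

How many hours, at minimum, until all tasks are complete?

Stage build has no prerequisites, so it starts at hour 0 and finishes at hour 3.
AV cabling cannot begin until stage build (finishes hour 3). It runs from hour 3 to 3 + 6 = hour 9.
Seating layout needs all of AV cabling (finishes hour 9); stage build (finishes hour 3, plus 1-hour gap → hour 4). That puts its earliest start at hour 9; it finishes at 9 + 2 = hour 11.
Catering setup has to wait for seating layout (finishes hour 11); AV cabling (finishes hour 9). The latest of these is hour 11, so catering setup runs hour 11 to 11 + 8 = hour 19.
Registration desk setup has to wait for seating layout (finishes hour 11); AV cabling (finishes hour 9). The latest of these is hour 11, so registration desk setup runs hour 11 to 11 + 6 = hour 17.
Signage placement has to wait for registration desk setup (finishes hour 17); seating layout (finishes hour 11, plus 3-hour gap → hour 14). The latest of these is hour 17, so signage placement runs hour 17 to 17 + 8 = hour 25.
Sound check needs all of signage placement (finishes hour 25, plus 1-hour gap → hour 26); AV cabling (finishes hour 9). That puts its earliest start at hour 26; it finishes at 26 + 8 = hour 34.
All tasks are finished once the last one completes. Finish times: Stage build at 3, AV cabling at 9, Seating layout at 11, Registration desk setup at 17, Signage placement at 25, Catering setup at 19, Sound check at 34. The latest is hour 34.

34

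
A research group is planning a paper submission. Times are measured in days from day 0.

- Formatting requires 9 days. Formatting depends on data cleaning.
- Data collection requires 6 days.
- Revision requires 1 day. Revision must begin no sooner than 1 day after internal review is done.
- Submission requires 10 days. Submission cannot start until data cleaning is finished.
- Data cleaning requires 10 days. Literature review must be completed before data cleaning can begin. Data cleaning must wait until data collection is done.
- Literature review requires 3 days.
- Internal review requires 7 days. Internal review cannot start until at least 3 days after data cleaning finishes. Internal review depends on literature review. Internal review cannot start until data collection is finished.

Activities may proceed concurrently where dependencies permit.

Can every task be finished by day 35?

Yes

Data collection has no prerequisites, so it starts at day 0 and finishes at day 6.
Literature review can start immediately at day 0; it finishes at day 3.
Data cleaning has to wait for literature review (finishes day 3); data collection (finishes day 6). The latest of these is day 6, so data cleaning runs day 6 to 6 + 10 = day 16.
After data cleaning (finishes day 16), submission can start at day 16 and finishes at day 26.
Formatting cannot begin until data cleaning (finishes day 16). It runs from day 16 to 16 + 9 = day 25.
Internal review needs all of data cleaning (finishes day 16, plus 3-day gap → day 19); literature review (finishes day 3); data collection (finishes day 6). That puts its earliest start at day 19; it finishes at 19 + 7 = day 26.
Revision waits on internal review (finishes day 26, plus 1-day gap → day 27), so it starts at day 27 and finishes at 27 + 1 = day 28.
Every task is finished by day 28, which is no later than the deadline of 35, so the schedule is feasible.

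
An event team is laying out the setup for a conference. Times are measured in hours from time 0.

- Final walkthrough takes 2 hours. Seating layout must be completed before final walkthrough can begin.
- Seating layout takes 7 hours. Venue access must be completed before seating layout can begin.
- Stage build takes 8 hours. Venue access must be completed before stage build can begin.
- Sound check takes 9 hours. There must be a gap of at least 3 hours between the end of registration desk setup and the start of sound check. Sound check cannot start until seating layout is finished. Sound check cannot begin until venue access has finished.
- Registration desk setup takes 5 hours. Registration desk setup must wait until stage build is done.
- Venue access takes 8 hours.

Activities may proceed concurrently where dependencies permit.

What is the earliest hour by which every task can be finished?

Venue access has no prerequisites, so it starts at hour 0 and finishes at hour 8.
Seating layout waits on venue access (finishes hour 8), so it starts at hour 8 and finishes at 8 + 7 = hour 15.
Final walkthrough cannot begin until seating layout (finishes hour 15). It runs from hour 15 to 15 + 2 = hour 17.
Stage build cannot begin until venue access (finishes hour 8). It runs from hour 8 to 8 + 8 = hour 16.
Registration desk setup waits on stage build (finishes hour 16), so it starts at hour 16 and finishes at 16 + 5 = hour 21.
Sound check has to wait for registration desk setup (finishes hour 21, plus 3-hour gap → hour 24); seating layout (finishes hour 15); venue access (finishes hour 8). The latest of these is hour 24, so sound check runs hour 24 to 24 + 9 = hour 33.
All tasks are finished once the last one completes. Finish times: Venue access at 8, Stage build at 16, Seating layout at 15, Registration desk setup at 21, Sound check at 33, Final walkthrough at 17. The latest is hour 33.

33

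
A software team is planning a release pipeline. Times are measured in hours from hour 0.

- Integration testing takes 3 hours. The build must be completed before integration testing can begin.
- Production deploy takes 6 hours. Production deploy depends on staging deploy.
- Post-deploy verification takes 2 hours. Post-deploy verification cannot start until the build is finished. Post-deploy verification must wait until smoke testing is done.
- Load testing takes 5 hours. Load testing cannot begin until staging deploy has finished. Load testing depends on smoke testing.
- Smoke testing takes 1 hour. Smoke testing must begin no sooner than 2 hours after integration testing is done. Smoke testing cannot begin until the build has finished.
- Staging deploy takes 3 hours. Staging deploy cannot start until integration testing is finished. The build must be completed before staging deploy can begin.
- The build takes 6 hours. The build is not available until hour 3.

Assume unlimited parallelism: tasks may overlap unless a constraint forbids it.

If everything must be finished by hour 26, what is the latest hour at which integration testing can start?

Load testing must finish by hour 26; it takes 5 hours, so it must start by 26 − 5 = hour 21.
Production deploy has no dependents, so it just needs to finish by hour 26. Starting by 26 − 6 = hour 20 achieves that.
Staging deploy must finish in time for load testing (must start by hour 21); production deploy (must start by hour 20). The tightest is hour 20, so staging deploy must start by 20 − 3 = hour 17.
To finish by hour 26, post-deploy verification (duration 2) must start no later than hour 24.
Smoke testing must finish in time for load testing (must start by hour 21); post-deploy verification (must start by hour 24). The tightest is hour 21, so smoke testing must start by 21 − 1 = hour 20.
Integration testing must finish in time for staging deploy (must start by hour 17); smoke testing (must start by hour 20, minus 2-hour gap → hour 18). The tightest is hour 17, so integration testing must start by 17 − 3 = hour 14.

14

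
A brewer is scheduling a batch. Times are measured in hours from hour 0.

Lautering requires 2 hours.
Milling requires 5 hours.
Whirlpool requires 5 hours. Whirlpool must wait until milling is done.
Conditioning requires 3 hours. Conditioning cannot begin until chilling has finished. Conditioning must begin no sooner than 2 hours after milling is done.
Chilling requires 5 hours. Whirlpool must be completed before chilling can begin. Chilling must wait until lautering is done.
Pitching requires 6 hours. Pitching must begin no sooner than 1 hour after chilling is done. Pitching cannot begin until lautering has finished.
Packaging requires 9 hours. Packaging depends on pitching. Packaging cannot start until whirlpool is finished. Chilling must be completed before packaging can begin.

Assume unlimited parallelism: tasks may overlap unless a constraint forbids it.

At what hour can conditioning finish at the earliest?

18

Lautering can start immediately at hour 0; it finishes at hour 2.
Nothing blocks milling, so it runs from hour 0 to hour 5.
After milling (finishes hour 5), whirlpool can start at hour 5 and finishes at hour 10.
Chilling needs all of whirlpool (finishes hour 10); lautering (finishes hour 2). That puts its earliest start at hour 10; it finishes at 10 + 5 = hour 15.
Conditioning has to wait for chilling (finishes hour 15); milling (finishes hour 5, plus 2-hour gap → hour 7). The latest of these is hour 15, so conditioning runs hour 15 to 15 + 3 = hour 18.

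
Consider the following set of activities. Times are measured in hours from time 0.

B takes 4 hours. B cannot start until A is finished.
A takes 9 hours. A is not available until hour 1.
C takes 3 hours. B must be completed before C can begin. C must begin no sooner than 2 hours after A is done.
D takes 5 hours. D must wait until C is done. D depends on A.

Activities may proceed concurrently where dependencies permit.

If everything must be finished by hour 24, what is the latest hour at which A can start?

To finish by hour 24, D (duration 5) must start no later than hour 19.
Since D (must start by hour 19) depends on it, C must finish by hour 19. Backing off its 3-hour duration gives a latest start of hour 16.
B must finish before C (must start by hour 16). With a 4-hour duration, B must start by 16 − 4 = hour 12.
For A: B (must start by hour 12); C (must start by hour 16, minus 2-hour gap → hour 14); D (must start by hour 19). The most restrictive is hour 12; with a 9-hour duration, A must start by hour 3.

3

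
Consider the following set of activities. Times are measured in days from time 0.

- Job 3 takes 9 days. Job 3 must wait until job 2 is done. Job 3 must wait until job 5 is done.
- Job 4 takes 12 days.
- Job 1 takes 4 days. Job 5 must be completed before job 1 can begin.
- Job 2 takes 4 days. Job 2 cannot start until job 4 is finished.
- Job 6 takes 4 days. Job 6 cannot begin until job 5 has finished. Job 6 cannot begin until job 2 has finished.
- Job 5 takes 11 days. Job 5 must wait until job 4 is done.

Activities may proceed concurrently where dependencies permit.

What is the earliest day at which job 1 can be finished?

27

Nothing blocks job 4, so it runs from day 0 to day 12.
After job 4 (finishes day 12), job 5 can start at day 12 and finishes at day 23.
Job 1 cannot begin until job 5 (finishes day 23). It runs from day 23 to 23 + 4 = day 27.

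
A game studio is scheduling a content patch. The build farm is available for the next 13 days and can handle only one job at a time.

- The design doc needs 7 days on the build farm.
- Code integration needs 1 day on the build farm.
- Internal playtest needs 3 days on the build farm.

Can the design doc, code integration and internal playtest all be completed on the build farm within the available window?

Yes

Running back to back, the jobs need 7 + 1 + 3 = 11 days on the build farm.
Since 11 ≤ 13, they fit within the window.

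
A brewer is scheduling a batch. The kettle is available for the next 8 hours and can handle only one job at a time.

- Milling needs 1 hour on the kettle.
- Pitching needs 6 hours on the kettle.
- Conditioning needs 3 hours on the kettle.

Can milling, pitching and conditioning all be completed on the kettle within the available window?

No

Running back to back, the jobs need 1 + 6 + 3 = 10 hours on the kettle.
Since 10 > 8, they cannot all fit.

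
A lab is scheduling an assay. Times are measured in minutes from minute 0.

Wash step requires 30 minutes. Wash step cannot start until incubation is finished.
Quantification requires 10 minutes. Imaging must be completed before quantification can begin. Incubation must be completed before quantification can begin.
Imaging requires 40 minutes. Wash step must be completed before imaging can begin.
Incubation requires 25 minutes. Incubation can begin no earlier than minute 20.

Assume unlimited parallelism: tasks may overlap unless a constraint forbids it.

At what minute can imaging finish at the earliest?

115

Incubation waits on its own release at minute 20, so it starts at minute 20 and finishes at 20 + 25 = minute 45.
Wash step waits on incubation (finishes minute 45), so it starts at minute 45 and finishes at 45 + 30 = minute 75.
Imaging cannot begin until wash step (finishes minute 75). It runs from minute 75 to 75 + 40 = minute 115.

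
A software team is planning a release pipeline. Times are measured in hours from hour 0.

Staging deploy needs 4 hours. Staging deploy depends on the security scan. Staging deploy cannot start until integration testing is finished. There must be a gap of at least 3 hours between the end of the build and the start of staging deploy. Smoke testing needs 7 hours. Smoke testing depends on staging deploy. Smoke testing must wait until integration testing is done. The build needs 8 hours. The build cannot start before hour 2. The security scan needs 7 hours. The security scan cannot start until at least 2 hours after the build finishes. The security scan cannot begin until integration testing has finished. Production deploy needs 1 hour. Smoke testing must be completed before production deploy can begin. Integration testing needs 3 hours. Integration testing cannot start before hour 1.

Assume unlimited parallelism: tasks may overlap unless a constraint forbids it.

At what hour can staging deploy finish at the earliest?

Integration testing waits on its own release at hour 1, so it starts at hour 1 and finishes at 1 + 3 = hour 4.
The build cannot begin until its own release at hour 2. It runs from hour 2 to 2 + 8 = hour 10.
The security scan has to wait for the build (finishes hour 10, plus 2-hour gap → hour 12); integration testing (finishes hour 4). The latest of these is hour 12, so the security scan runs hour 12 to 12 + 7 = hour 19.
Staging deploy cannot start until the security scan (finishes hour 19); integration testing (finishes hour 4); the build (finishes hour 10, plus 3-hour gap → hour 13). The controlling bound is hour 19, so staging deploy finishes at 19 + 4 = hour 23.

23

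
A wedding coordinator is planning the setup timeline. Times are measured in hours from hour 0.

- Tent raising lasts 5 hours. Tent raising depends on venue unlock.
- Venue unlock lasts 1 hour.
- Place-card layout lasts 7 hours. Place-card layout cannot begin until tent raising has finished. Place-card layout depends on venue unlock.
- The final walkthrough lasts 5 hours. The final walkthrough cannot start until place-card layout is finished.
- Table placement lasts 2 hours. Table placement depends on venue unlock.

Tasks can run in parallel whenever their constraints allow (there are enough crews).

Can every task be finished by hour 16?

Nothing blocks venue unlock, so it runs from hour 0 to hour 1.
After venue unlock (finishes hour 1), table placement can start at hour 1 and finishes at hour 3.
Tent raising cannot begin until venue unlock (finishes hour 1). It runs from hour 1 to 1 + 5 = hour 6.
Place-card layout cannot start until tent raising (finishes hour 6); venue unlock (finishes hour 1). The controlling bound is hour 6, so place-card layout finishes at 6 + 7 = hour 13.
The final walkthrough cannot begin until place-card layout (finishes hour 13). It runs from hour 13 to 13 + 5 = hour 18.
The earliest everything can be done is hour 18, which is after the deadline of 16, so it is not possible.

No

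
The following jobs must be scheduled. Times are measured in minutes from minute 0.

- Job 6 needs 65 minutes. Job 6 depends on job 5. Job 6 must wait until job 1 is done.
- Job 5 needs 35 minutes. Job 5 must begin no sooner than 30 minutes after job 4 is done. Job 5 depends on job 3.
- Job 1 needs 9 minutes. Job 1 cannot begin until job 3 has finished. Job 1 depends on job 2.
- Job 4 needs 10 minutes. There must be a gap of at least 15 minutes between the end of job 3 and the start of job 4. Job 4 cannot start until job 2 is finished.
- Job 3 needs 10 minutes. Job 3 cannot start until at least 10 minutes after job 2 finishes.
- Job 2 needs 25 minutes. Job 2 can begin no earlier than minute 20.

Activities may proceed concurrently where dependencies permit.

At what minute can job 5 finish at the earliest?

155

Job 2 waits on its own release at minute 20, so it starts at minute 20 and finishes at 20 + 25 = minute 45.
Job 3 waits on job 2 (finishes minute 45, plus 10-minute gap → minute 55), so it starts at minute 55 and finishes at 55 + 10 = minute 65.
Job 4 needs all of job 3 (finishes minute 65, plus 15-minute gap → minute 80); job 2 (finishes minute 45). That puts its earliest start at minute 80; it finishes at 80 + 10 = minute 90.
Job 5 has to wait for job 4 (finishes minute 90, plus 30-minute gap → minute 120); job 3 (finishes minute 65). The latest of these is minute 120, so job 5 runs minute 120 to 120 + 35 = minute 155.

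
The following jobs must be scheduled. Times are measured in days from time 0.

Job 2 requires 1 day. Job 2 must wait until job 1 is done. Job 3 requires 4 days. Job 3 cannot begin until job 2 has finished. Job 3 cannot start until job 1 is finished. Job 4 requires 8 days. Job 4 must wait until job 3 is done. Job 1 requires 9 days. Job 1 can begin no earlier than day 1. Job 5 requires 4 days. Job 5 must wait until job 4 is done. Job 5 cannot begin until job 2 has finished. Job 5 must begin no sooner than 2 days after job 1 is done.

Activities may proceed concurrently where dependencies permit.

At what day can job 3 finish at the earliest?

After its own release at day 1, job 1 can start at day 1 and finishes at day 10.
Job 2 cannot begin until job 1 (finishes day 10). It runs from day 10 to 10 + 1 = day 11.
For job 3: job 2 (finishes day 11); job 1 (finishes day 10). Taking the maximum gives a start of day 11, and it finishes at 11 + 4 = day 15.

15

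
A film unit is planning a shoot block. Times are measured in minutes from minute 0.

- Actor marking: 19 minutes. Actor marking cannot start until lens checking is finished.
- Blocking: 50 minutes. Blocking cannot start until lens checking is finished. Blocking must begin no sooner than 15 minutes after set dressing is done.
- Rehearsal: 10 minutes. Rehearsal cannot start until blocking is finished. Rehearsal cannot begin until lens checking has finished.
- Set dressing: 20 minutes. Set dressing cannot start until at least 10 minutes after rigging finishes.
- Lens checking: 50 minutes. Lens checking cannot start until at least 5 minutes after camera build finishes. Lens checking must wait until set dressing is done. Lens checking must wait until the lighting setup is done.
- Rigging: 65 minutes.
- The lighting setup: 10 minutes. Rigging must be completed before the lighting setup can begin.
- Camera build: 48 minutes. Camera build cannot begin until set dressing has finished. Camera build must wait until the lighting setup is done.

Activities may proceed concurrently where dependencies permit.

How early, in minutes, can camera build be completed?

143

Rigging has no prerequisites, so it starts at minute 0 and finishes at minute 65.
The lighting setup cannot begin until rigging (finishes minute 65). It runs from minute 65 to 65 + 10 = minute 75.
Set dressing cannot begin until rigging (finishes minute 65, plus 10-minute gap → minute 75). It runs from minute 75 to 75 + 20 = minute 95.
Camera build cannot start until set dressing (finishes minute 95); the lighting setup (finishes minute 75). The controlling bound is minute 95, so camera build finishes at 95 + 48 = minute 143.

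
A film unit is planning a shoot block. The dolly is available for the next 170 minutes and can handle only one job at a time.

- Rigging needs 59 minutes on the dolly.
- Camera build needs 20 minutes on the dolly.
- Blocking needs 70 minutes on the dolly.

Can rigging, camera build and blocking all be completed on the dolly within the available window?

Running back to back, the jobs need 59 + 20 + 70 = 149 minutes on the dolly.
Since 149 ≤ 170, they fit within the window.

Yes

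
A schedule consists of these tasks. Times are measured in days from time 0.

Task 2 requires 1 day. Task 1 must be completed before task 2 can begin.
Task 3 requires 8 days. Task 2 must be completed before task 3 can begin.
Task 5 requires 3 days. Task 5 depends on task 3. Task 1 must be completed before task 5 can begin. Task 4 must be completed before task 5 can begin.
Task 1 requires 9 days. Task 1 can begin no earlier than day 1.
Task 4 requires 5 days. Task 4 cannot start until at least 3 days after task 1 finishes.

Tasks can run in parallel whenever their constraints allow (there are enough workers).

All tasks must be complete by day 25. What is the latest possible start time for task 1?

4

Task 5 must finish by day 25; it takes 3 days, so it must start by 25 − 3 = day 22.
Task 3 feeds into task 5 (must start by day 22); so task 3 must finish by day 22 and therefore start by day 14.
Task 2 feeds into task 3 (must start by day 14); so task 2 must finish by day 14 and therefore start by day 13.
Task 4 feeds into task 5 (must start by day 22); so task 4 must finish by day 22 and therefore start by day 17.
For task 1: task 2 (must start by day 13); task 4 (must start by day 17, minus 3-day gap → day 14); task 5 (must start by day 22). The most restrictive is day 13; with a 9-day duration, task 1 must start by day 4.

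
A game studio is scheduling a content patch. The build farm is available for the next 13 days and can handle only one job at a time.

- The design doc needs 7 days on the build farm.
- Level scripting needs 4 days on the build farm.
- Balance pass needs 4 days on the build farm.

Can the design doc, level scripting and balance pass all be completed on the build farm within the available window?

No

Running back to back, the jobs need 7 + 4 + 4 = 15 days on the build farm.
Since 15 > 13, they cannot all fit.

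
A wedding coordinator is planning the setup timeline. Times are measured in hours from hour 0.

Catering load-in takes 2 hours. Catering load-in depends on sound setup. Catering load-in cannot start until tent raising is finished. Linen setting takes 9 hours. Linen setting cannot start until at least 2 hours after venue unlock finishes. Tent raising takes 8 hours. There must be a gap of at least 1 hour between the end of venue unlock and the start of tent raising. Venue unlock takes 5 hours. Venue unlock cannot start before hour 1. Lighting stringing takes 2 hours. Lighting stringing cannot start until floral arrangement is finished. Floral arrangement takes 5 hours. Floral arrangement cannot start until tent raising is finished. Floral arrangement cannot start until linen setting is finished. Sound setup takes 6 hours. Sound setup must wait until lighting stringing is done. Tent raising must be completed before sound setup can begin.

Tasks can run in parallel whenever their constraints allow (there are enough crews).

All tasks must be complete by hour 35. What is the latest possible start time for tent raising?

Catering load-in must finish by hour 35; it takes 2 hours, so it must start by 35 − 2 = hour 33.
Sound setup has to be done before catering load-in (must start by hour 33). That means finishing by hour 33, i.e. starting by 33 − 6 = hour 27.
Since sound setup (must start by hour 27) depends on it, lighting stringing must finish by hour 27. Backing off its 2-hour duration gives a latest start of hour 25.
Since lighting stringing (must start by hour 25) depends on it, floral arrangement must finish by hour 25. Backing off its 5-hour duration gives a latest start of hour 20.
Tent raising must finish in time for floral arrangement (must start by hour 20); sound setup (must start by hour 27); catering load-in (must start by hour 33). The tightest is hour 20, so tent raising must start by 20 − 8 = hour 12.

12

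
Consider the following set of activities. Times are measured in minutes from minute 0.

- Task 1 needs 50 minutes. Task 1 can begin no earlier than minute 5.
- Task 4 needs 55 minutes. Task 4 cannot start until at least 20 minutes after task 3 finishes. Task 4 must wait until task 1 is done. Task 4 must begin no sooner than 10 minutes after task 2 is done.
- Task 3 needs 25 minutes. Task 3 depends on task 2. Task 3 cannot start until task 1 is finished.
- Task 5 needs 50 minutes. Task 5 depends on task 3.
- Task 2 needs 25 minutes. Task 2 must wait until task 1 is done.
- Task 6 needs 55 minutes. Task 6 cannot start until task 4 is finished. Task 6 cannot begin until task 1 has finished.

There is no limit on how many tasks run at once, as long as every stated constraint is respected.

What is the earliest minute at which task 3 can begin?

Task 1 waits on its own release at minute 5, so it starts at minute 5 and finishes at 5 + 50 = minute 55.
After task 1 (finishes minute 55), task 2 can start at minute 55 and finishes at minute 80.
Task 3 waits on task 2 (finishes minute 80); task 1 (finishes minute 55). The latest of these is minute 80, which is the earliest task 3 can start.

80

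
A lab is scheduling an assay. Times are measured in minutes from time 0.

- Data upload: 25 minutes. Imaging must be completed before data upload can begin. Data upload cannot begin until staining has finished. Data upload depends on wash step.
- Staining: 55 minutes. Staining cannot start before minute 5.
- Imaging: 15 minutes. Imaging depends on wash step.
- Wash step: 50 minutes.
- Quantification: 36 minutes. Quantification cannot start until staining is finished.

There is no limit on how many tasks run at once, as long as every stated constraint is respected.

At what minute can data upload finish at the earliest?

Staining cannot begin until its own release at minute 5. It runs from minute 5 to 5 + 55 = minute 60.
Wash step can start immediately at minute 0; it finishes at minute 50.
Imaging waits on wash step (finishes minute 50), so it starts at minute 50 and finishes at 50 + 15 = minute 65.
Data upload has to wait for imaging (finishes minute 65); staining (finishes minute 60); wash step (finishes minute 50). The latest of these is minute 65, so data upload runs minute 65 to 65 + 25 = minute 90.

90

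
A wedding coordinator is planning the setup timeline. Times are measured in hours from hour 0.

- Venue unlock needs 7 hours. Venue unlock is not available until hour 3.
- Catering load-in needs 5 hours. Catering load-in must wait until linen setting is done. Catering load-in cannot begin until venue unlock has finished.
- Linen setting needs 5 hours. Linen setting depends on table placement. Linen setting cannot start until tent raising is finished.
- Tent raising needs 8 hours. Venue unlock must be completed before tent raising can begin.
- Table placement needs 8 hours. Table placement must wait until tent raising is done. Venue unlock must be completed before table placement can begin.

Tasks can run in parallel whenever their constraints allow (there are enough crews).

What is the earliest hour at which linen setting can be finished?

31

After its own release at hour 3, venue unlock can start at hour 3 and finishes at hour 10.
Tent raising cannot begin until venue unlock (finishes hour 10). It runs from hour 10 to 10 + 8 = hour 18.
Table placement cannot start until tent raising (finishes hour 18); venue unlock (finishes hour 10). The controlling bound is hour 18, so table placement finishes at 18 + 8 = hour 26.
Linen setting has to wait for table placement (finishes hour 26); tent raising (finishes hour 18). The latest of these is hour 26, so linen setting runs hour 26 to 26 + 5 = hour 31.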